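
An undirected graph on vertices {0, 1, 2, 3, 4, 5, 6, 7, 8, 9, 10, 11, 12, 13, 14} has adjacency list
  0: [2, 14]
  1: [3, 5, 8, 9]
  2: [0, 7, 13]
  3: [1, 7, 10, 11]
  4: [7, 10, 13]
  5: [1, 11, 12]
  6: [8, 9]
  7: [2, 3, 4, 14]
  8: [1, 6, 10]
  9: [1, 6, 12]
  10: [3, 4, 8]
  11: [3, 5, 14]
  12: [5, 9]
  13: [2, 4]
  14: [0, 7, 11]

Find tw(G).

A width-3 tree decomposition is:
Bags: B1 = {0, 2, 4, 13}  B2 = {0, 2, 4, 7}  B3 = {0, 4, 7, 14}  B4 = {4, 7, 10, 14}  B5 = {3, 7, 10, 14}  B6 = {3, 10, 11, 14}  B7 = {3, 8, 10, 11}  B8 = {1, 3, 8, 11}  B9 = {1, 5, 8, 11}  B10 = {1, 5, 6, 8}  B11 = {1, 5, 6, 9}  B12 = {5, 6, 9, 12}
Tree: B1–B2, B2–B3, B3–B4, B4–B5, B5–B6, B6–B7, B7–B8, B8–B9, B9–B10, B10–B11, B11–B12
Every bag has size at most 4, so the width is 4 − 1 = 3 and tw(G) ≤ 3. For the lower bound: the 4 vertex sets {0,2,13}, {4}, {7}, {3,10,11,14} are disjoint, each induces a connected subgraph, and every pair is joined by at least one edge of G. Contracting each set to a single vertex therefore yields K_{4} as a minor, and since treewidth is minor-monotone, tw(G) ≥ tw(K_{4}) = 3. Hence tw(G) = 3 exactly.

3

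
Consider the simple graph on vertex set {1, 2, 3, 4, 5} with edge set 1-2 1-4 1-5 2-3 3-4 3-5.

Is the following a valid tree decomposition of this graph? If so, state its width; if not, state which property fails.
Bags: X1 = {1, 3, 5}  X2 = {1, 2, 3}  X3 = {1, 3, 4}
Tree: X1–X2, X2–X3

Checking the three conditions: (i) the bags cover all of {1, 2, 3, 4, 5}; (ii) for each edge, some bag contains both endpoints; (iii) the bags containing any fixed vertex form a subtree. All hold, so the decomposition is valid with width 3 − 1 = 2.

Yes; width 2.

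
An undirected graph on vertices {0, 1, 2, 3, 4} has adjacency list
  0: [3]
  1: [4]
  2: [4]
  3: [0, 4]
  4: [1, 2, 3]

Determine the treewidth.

1

A width-1 tree decomposition is:
Bags: B1 = {0, 3}  B2 = {3, 4}  B3 = {1, 4}  B4 = {2, 4}
Tree: B1–B2, B2–B3, B3–B4
Each bag holds 2 vertices, so the decomposition has width 1, which upper-bounds the treewidth. G has an edge, so its treewidth is at least 1. Combining the bounds, tw(G) = 1.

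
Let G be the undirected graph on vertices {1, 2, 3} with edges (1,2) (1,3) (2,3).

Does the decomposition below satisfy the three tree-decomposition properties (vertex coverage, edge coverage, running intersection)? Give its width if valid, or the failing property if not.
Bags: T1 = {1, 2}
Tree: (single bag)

No — vertex 3 appears in no bag.

A tree decomposition must satisfy three properties: every vertex lies in some bag; for every edge, both endpoints lie together in some bag; and for every vertex, the bags containing it form a connected subtree. Here vertex 3 appears in no bag, so the decomposition is invalid.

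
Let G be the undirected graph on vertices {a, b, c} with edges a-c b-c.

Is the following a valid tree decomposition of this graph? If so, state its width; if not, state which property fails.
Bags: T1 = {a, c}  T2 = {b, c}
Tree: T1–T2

Checking the three conditions: (i) the bags cover all of {a, b, c}; (ii) for each edge, some bag contains both endpoints; (iii) the bags containing any fixed vertex form a subtree. All hold, so the decomposition is valid with width 2 − 1 = 1.

Yes; width 1.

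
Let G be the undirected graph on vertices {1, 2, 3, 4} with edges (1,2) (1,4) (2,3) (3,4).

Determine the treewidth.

2

A width-2 tree decomposition is:
Bags: B1 = {1, 2, 4}  B2 = {2, 3, 4}
Tree: B1–B2
The largest bag has 3 vertices, giving width 2; this decomposition certifies tw(G) ≤ 2. For the lower bound, G contains the cycle 2–1–4–3–2, so G is not a forest; only forests have treewidth ≤ 1, hence tw(G) ≥ 2. Hence tw(G) = 2 exactly.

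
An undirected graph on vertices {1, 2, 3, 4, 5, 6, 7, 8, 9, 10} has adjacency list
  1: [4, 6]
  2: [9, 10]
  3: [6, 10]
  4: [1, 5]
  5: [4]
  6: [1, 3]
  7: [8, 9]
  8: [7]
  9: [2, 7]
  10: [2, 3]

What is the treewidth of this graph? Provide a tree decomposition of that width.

The largest bag has 2 vertices, giving width 1; this decomposition certifies tw(G) ≤ 1. Since G has at least one edge (e.g. 5–4), it is not an edgeless graph, so tw(G) ≥ 1. Therefore the treewidth is 1.

Treewidth 1.
One such decomposition:
Bags: B1 = {4, 5}  B2 = {1, 4}  B3 = {1, 6}  B4 = {3, 6}  B5 = {3, 10}  B6 = {2, 10}  B7 = {2, 9}  B8 = {7, 9}  B9 = {7, 8}
Tree: B1–B2, B2–B3, B3–B4, B4–B5, B5–B6, B6–B7, B7–B8, B8–B9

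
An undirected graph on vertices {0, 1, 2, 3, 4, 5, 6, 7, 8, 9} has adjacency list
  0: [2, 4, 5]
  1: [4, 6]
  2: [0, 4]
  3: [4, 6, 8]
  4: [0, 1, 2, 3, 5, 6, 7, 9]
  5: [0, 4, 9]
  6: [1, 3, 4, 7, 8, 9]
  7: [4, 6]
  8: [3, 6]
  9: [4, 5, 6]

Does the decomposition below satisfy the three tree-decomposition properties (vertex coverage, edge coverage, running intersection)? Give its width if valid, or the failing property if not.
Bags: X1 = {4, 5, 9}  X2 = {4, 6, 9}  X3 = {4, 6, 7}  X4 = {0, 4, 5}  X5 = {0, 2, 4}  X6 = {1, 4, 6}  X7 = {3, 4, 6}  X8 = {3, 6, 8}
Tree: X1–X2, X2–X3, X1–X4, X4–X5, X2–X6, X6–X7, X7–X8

Yes; width 2.

Vertex coverage: the bags together contain {0, 1, 2, 3, 4, 5, 6, 7, 8, 9}, the full vertex set. Edge coverage: each edge of G has both endpoints in at least one bag. Running intersection: for every vertex, the bags containing it form a connected subtree. All three properties hold, so this is a valid tree decomposition of width max|bag| − 1 = 2, and hence tw(G) ≤ 2.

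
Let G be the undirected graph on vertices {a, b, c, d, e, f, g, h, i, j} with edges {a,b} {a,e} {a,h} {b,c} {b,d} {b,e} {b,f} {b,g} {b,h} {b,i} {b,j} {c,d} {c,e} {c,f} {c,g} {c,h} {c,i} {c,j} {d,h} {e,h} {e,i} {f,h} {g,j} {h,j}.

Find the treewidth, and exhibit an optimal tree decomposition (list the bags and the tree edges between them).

The largest bag has 4 vertices, giving width 3; this decomposition certifies tw(G) ≤ 3. Conversely, {b, c, g, j} is a clique of size 4, and the vertices of any clique must share a bag in every tree decomposition; so some bag has ≥ 4 vertices and tw(G) ≥ 3. The upper and lower bounds meet at 3, so that is the treewidth.

Treewidth 3.
Bags: B1 = {b, c, g, j}  B2 = {b, c, h, j}  B3 = {b, c, e, h}  B4 = {b, c, e, i}  B5 = {b, c, f, h}  B6 = {a, b, e, h}  B7 = {b, c, d, h}
Tree: B1–B2, B2–B3, B3–B4, B3–B5, B3–B6, B3–B7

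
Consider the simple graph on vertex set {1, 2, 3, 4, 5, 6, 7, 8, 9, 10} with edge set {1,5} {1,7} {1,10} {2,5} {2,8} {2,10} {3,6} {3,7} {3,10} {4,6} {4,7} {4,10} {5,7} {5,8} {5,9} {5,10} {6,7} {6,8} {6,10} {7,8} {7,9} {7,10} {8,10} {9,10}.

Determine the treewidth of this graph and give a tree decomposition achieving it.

Each bag holds 4 vertices, so the decomposition has width 3, which upper-bounds the treewidth. Conversely, {2, 5, 8, 10} is a clique of size 4, and the vertices of any clique must share a bag in every tree decomposition; so some bag has ≥ 4 vertices and tw(G) ≥ 3. Therefore the treewidth is 3.

Treewidth 3.
Bags: B1 = {5, 7, 8, 10}  B2 = {6, 7, 8, 10}  B3 = {3, 6, 7, 10}  B4 = {2, 5, 8, 10}  B5 = {5, 7, 9, 10}  B6 = {4, 6, 7, 10}  B7 = {1, 5, 7, 10}
Tree: B1–B2, B2–B3, B1–B4, B1–B5, B2–B6, B1–B7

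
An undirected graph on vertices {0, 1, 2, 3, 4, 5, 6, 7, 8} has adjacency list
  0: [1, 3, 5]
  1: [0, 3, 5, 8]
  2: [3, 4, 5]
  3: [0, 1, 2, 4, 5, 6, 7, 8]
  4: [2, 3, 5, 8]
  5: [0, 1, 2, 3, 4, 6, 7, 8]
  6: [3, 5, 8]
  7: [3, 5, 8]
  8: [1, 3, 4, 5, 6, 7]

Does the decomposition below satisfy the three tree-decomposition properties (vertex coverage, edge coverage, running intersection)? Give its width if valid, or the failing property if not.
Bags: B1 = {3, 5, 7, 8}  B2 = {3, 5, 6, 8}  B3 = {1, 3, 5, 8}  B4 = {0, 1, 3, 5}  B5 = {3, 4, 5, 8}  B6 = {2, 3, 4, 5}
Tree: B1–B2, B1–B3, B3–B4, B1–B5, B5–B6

Vertex coverage: the bags together contain {0, 1, 2, 3, 4, 5, 6, 7, 8}, the full vertex set. Edge coverage: each edge of G has both endpoints in at least one bag. Running intersection: for every vertex, the bags containing it form a connected subtree. All three properties hold, so this is a valid tree decomposition of width max|bag| − 1 = 3, and hence tw(G) ≤ 3.

Yes; width 3.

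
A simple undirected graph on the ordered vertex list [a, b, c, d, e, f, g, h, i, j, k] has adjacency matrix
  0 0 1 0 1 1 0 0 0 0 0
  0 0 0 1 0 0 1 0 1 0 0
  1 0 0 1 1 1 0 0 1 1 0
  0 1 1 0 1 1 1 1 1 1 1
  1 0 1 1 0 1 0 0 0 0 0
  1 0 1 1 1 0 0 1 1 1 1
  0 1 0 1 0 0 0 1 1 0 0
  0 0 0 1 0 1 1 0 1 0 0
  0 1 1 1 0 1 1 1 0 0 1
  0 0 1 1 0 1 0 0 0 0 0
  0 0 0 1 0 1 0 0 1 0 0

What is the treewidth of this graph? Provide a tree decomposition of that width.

Every bag has size at most 4, so the width is 4 − 1 = 3 and tw(G) ≤ 3. On the other hand G contains the 4-clique {d, g, h, i}. A clique must lie in a single bag of any decomposition, so no decomposition can have width below 3. The upper and lower bounds meet at 3, so that is the treewidth.

Treewidth 3.
Bags: B1 = {d, f, i, k}  B2 = {c, d, f, i}  B3 = {c, d, e, f}  B4 = {d, f, h, i}  B5 = {a, c, e, f}  B6 = {c, d, f, j}  B7 = {d, g, h, i}  B8 = {b, d, g, i}
Tree: B1–B2, B2–B3, B2–B4, B3–B5, B3–B6, B4–B7, B7–B8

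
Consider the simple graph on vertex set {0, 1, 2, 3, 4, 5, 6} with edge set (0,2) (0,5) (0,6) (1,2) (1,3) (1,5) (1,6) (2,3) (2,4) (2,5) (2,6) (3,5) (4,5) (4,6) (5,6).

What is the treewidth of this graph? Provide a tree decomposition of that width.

Treewidth 3.
One optimal decomposition is:
Bags: B1 = {1, 2, 5, 6}  B2 = {0, 2, 5, 6}  B3 = {2, 4, 5, 6}  B4 = {1, 2, 3, 5}
Tree: B1–B2, B1–B3, B1–B4

Each bag holds 4 vertices, so the decomposition has width 3, which upper-bounds the treewidth. Conversely, {1, 2, 3, 5} is a clique of size 4, and the vertices of any clique must share a bag in every tree decomposition; so some bag has ≥ 4 vertices and tw(G) ≥ 3. The upper and lower bounds meet at 3, so that is the treewidth.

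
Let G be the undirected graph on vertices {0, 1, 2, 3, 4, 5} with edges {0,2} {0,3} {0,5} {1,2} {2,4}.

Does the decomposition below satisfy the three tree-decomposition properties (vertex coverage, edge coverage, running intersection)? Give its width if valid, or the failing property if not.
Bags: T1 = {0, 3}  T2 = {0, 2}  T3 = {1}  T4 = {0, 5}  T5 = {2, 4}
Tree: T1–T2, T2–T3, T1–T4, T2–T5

A tree decomposition must satisfy three properties: every vertex lies in some bag; for every edge, both endpoints lie together in some bag; and for every vertex, the bags containing it form a connected subtree. Here edge (2,1) lies in no bag, so the decomposition is invalid.

No — edge (2,1) lies in no bag.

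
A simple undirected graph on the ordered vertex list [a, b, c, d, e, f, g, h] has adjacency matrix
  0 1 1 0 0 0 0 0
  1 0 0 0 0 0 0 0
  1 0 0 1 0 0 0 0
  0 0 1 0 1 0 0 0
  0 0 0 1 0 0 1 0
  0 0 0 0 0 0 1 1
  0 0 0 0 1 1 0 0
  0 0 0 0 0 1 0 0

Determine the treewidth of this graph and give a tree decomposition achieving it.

Every bag has size at most 2, so the width is 2 − 1 = 1 and tw(G) ≤ 1. G has an edge, so its treewidth is at least 1. Hence tw(G) = 1 exactly.

Treewidth 1.
One such decomposition:
Bags: B1 = {a, b}  B2 = {a, c}  B3 = {c, d}  B4 = {d, e}  B5 = {e, g}  B6 = {f, g}  B7 = {f, h}
Tree: B1–B2, B2–B3, B3–B4, B4–B5, B5–B6, B6–B7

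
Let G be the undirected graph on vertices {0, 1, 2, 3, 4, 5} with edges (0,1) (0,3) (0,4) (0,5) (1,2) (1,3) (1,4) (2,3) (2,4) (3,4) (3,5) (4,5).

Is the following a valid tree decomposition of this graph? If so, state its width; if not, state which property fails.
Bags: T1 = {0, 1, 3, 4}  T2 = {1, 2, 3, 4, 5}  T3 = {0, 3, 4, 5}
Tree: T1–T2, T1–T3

No — bags containing vertex 5 are not connected in the tree.

A tree decomposition must satisfy three properties: every vertex lies in some bag; for every edge, both endpoints lie together in some bag; and for every vertex, the bags containing it form a connected subtree. Here bags containing vertex 5 are not connected in the tree, so the decomposition is invalid.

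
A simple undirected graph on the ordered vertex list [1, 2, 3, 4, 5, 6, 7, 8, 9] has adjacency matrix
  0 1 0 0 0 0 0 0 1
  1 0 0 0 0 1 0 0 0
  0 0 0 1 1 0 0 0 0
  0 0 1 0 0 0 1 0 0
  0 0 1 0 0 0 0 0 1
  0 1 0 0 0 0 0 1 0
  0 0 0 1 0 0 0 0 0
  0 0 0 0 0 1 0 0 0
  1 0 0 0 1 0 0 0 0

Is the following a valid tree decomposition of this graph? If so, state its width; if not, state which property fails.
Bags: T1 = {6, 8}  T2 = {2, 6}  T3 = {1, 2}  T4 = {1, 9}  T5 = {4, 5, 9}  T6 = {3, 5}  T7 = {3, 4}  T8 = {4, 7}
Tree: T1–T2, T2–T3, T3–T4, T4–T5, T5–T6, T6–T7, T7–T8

A tree decomposition must satisfy three properties: every vertex lies in some bag; for every edge, both endpoints lie together in some bag; and for every vertex, the bags containing it form a connected subtree. Here bags containing vertex 4 are not connected in the tree, so the decomposition is invalid.

No — bags containing vertex 4 are not connected in the tree.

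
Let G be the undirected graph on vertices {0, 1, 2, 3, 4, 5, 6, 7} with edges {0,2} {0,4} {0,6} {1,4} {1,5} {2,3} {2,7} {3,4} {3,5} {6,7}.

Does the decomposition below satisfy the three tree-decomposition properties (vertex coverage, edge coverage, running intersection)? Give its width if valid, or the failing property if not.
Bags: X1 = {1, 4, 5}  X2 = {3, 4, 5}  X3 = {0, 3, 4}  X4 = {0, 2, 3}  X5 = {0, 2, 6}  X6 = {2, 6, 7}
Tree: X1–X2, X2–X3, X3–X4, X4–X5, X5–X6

Checking the three conditions: (i) the bags cover all of {0, 1, 2, 3, 4, 5, 6, 7}; (ii) for each edge, some bag contains both endpoints; (iii) the bags containing any fixed vertex form a subtree. All hold, so the decomposition is valid with width 3 − 1 = 2.

Yes; width 2.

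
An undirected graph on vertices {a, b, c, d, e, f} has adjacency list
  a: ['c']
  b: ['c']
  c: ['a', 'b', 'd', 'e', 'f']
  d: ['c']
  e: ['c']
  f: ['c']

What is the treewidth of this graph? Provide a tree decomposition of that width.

Treewidth 1.
One optimal decomposition is:
Bags: B1 = {c, f}  B2 = {c, e}  B3 = {a, c}  B4 = {c, d}  B5 = {b, c}
Tree: B1–B2, B1–B3, B1–B4, B1–B5

Each bag holds 2 vertices, so the decomposition has width 1, which upper-bounds the treewidth. G has an edge, so its treewidth is at least 1. Therefore the treewidth is 1.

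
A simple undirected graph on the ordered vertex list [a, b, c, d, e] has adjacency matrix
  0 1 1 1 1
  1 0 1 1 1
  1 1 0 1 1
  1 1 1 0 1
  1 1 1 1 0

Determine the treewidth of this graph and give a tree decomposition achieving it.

Treewidth 4.
One optimal decomposition is:
Bags: B1 = {a, b, c, d, e}
Tree: (single bag)

A single bag containing all 5 vertices is trivially a valid decomposition of width 4. For the lower bound, the 5 vertices {a, b, c, d, e} are pairwise adjacent, and any tree decomposition puts a clique entirely inside one bag — forcing width ≥ 4. The upper and lower bounds meet at 4, so that is the treewidth.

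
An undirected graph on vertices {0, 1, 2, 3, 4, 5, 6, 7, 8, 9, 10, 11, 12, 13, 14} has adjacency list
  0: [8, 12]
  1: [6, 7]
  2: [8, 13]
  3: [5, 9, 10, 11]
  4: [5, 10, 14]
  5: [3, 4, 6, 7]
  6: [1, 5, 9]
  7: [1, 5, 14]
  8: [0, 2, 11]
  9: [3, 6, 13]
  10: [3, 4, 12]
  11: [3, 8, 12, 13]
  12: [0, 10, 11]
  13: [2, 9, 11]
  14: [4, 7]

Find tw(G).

3

A width-3 tree decomposition is:
Bags: B1 = {0, 2, 8, 12}  B2 = {2, 8, 11, 12}  B3 = {2, 11, 12, 13}  B4 = {10, 11, 12, 13}  B5 = {3, 10, 11, 13}  B6 = {3, 9, 10, 13}  B7 = {3, 4, 9, 10}  B8 = {3, 4, 5, 9}  B9 = {4, 5, 6, 9}  B10 = {4, 5, 6, 14}  B11 = {5, 6, 7, 14}  B12 = {1, 6, 7, 14}
Tree: B1–B2, B2–B3, B3–B4, B4–B5, B5–B6, B6–B7, B7–B8, B8–B9, B9–B10, B10–B11, B11–B12
Every bag has size at most 4, so the width is 4 − 1 = 3 and tw(G) ≤ 3. For the lower bound: the 4 vertex sets {0,2,8}, {12}, {11}, {3,9,10,13} are disjoint, each induces a connected subgraph, and every pair is joined by at least one edge of G. Contracting each set to a single vertex therefore yields K_{4} as a minor, and since treewidth is minor-monotone, tw(G) ≥ tw(K_{4}) = 3. Hence tw(G) = 3 exactly.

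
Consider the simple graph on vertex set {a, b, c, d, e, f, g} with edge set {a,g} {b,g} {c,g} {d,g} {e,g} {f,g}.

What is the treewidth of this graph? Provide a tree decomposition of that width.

Treewidth 1.
One optimal decomposition is:
Bags: B1 = {f, g}  B2 = {b, g}  B3 = {e, g}  B4 = {a, g}  B5 = {c, g}  B6 = {d, g}
Tree: B1–B2, B2–B3, B3–B4, B3–B5, B5–B6

The largest bag has 2 vertices, giving width 1; this decomposition certifies tw(G) ≤ 1. Any graph with an edge has treewidth ≥ 1, and G has the edge f–g. Therefore the treewidth is 1.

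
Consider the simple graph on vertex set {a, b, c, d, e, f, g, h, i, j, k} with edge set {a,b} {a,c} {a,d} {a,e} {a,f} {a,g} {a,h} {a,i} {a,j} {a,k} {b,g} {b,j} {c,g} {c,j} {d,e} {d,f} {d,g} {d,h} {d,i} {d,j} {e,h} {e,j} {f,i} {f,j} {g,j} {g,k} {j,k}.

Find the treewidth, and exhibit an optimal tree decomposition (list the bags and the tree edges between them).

Each bag holds 4 vertices, so the decomposition has width 3, which upper-bounds the treewidth. For the lower bound, the 4 vertices {a, d, g, j} are pairwise adjacent, and any tree decomposition puts a clique entirely inside one bag — forcing width ≥ 3. Hence tw(G) = 3 exactly.

Treewidth 3.
One such decomposition:
Bags: B1 = {a, d, g, j}  B2 = {a, c, g, j}  B3 = {a, g, j, k}  B4 = {a, d, f, j}  B5 = {a, b, g, j}  B6 = {a, d, e, j}  B7 = {a, d, f, i}  B8 = {a, d, e, h}
Tree: B1–B2, B2–B3, B1–B4, B3–B5, B4–B6, B4–B7, B6–B8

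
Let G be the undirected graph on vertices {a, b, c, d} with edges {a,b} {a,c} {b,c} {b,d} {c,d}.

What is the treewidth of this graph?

A width-2 tree decomposition is:
Bags: B1 = {a, b, c}  B2 = {b, c, d}
Tree: B1–B2
Every bag has size at most 3, so the width is 3 − 1 = 2 and tw(G) ≤ 2. Conversely, {b, c, d} is a clique of size 3, and the vertices of any clique must share a bag in every tree decomposition; so some bag has ≥ 3 vertices and tw(G) ≥ 2. Hence tw(G) = 2 exactly.

2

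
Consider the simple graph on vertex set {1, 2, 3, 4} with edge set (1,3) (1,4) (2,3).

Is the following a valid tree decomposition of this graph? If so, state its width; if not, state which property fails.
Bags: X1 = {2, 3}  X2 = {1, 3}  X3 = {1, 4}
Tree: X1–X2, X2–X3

Yes; width 1.

Checking the three conditions: (i) the bags cover all of {1, 2, 3, 4}; (ii) for each edge, some bag contains both endpoints; (iii) the bags containing any fixed vertex form a subtree. All hold, so the decomposition is valid with width 2 − 1 = 1.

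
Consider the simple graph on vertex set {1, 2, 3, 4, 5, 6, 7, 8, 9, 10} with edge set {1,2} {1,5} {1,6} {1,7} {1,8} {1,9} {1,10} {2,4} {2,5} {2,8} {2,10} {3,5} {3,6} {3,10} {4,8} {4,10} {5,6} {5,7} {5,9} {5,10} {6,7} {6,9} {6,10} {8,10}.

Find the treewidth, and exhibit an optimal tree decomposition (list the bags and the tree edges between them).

The largest bag has 4 vertices, giving width 3; this decomposition certifies tw(G) ≤ 3. Conversely, {1, 2, 8, 10} is a clique of size 4, and the vertices of any clique must share a bag in every tree decomposition; so some bag has ≥ 4 vertices and tw(G) ≥ 3. The upper and lower bounds meet at 3, so that is the treewidth.

Treewidth 3.
Bags: B1 = {1, 2, 5, 10}  B2 = {1, 5, 6, 10}  B3 = {1, 5, 6, 9}  B4 = {1, 5, 6, 7}  B5 = {3, 5, 6, 10}  B6 = {1, 2, 8, 10}  B7 = {2, 4, 8, 10}
Tree: B1–B2, B2–B3, B2–B4, B2–B5, B1–B6, B6–B7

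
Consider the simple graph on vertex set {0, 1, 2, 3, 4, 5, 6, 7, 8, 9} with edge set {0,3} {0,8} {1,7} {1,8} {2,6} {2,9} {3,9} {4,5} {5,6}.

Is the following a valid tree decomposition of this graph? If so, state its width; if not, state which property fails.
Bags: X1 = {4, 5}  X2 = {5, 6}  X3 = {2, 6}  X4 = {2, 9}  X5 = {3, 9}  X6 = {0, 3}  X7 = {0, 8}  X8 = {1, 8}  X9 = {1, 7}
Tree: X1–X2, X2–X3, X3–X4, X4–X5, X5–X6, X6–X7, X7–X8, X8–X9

Vertex coverage: the bags together contain {0, 1, 2, 3, 4, 5, 6, 7, 8, 9}, the full vertex set. Edge coverage: each edge of G has both endpoints in at least one bag. Running intersection: for every vertex, the bags containing it form a connected subtree. All three properties hold, so this is a valid tree decomposition of width max|bag| − 1 = 1, and hence tw(G) ≤ 1.

Yes; width 1.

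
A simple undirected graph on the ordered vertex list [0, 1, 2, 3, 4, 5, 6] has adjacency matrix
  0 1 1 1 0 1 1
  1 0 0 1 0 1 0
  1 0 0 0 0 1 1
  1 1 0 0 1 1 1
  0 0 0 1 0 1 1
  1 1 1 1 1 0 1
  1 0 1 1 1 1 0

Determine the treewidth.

A width-3 tree decomposition is:
Bags: B1 = {0, 1, 3, 5}  B2 = {0, 3, 5, 6}  B3 = {0, 2, 5, 6}  B4 = {3, 4, 5, 6}
Tree: B1–B2, B2–B3, B2–B4
Every bag has size at most 4, so the width is 4 − 1 = 3 and tw(G) ≤ 3. For the lower bound, the 4 vertices {0, 2, 5, 6} are pairwise adjacent, and any tree decomposition puts a clique entirely inside one bag — forcing width ≥ 3. Therefore the treewidth is 3.

3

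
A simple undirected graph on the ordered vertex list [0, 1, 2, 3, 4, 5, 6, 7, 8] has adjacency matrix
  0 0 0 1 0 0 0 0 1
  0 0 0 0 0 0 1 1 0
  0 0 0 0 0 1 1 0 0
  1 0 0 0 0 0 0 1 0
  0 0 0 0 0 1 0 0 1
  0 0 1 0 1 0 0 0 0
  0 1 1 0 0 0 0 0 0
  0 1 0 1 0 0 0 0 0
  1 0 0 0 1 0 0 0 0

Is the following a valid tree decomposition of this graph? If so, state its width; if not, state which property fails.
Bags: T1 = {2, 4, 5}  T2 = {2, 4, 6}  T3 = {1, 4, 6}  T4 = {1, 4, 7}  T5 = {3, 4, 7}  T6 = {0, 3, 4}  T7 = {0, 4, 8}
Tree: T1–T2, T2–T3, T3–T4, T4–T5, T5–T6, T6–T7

Vertex coverage: the bags together contain {0, 1, 2, 3, 4, 5, 6, 7, 8}, the full vertex set. Edge coverage: each edge of G has both endpoints in at least one bag. Running intersection: for every vertex, the bags containing it form a connected subtree. All three properties hold, so this is a valid tree decomposition of width max|bag| − 1 = 2, and hence tw(G) ≤ 2.

Yes; width 2.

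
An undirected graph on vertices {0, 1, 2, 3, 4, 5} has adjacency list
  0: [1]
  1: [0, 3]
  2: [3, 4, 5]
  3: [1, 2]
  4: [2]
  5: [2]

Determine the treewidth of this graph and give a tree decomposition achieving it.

Treewidth 1.
Bags: B1 = {1, 3}  B2 = {2, 3}  B3 = {2, 4}  B4 = {0, 1}  B5 = {2, 5}
Tree: B1–B2, B2–B3, B1–B4, B3–B5

Each bag holds 2 vertices, so the decomposition has width 1, which upper-bounds the treewidth. Since G has at least one edge (e.g. 1–3), it is not an edgeless graph, so tw(G) ≥ 1. Therefore the treewidth is 1.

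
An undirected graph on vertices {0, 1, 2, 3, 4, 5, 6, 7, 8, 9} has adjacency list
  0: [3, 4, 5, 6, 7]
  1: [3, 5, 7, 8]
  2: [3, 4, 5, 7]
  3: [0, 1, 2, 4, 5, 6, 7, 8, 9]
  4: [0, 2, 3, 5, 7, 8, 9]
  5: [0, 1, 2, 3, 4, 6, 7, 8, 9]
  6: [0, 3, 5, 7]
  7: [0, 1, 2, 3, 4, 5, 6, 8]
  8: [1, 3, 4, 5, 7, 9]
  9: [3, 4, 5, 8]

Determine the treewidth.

A width-4 tree decomposition is:
Bags: B1 = {2, 3, 4, 5, 7}  B2 = {3, 4, 5, 7, 8}  B3 = {1, 3, 5, 7, 8}  B4 = {0, 3, 4, 5, 7}  B5 = {3, 4, 5, 8, 9}  B6 = {0, 3, 5, 6, 7}
Tree: B1–B2, B2–B3, B2–B4, B2–B5, B4–B6
Each bag holds 5 vertices, so the decomposition has width 4, which upper-bounds the treewidth. Conversely, {3, 4, 5, 8, 9} is a clique of size 5, and the vertices of any clique must share a bag in every tree decomposition; so some bag has ≥ 5 vertices and tw(G) ≥ 4. Hence tw(G) = 4 exactly.

4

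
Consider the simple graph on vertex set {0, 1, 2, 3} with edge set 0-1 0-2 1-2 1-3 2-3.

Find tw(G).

2

A width-2 tree decomposition is:
Bags: B1 = {0, 1, 2}  B2 = {1, 2, 3}
Tree: B1–B2
The largest bag has 3 vertices, giving width 2; this decomposition certifies tw(G) ≤ 2. For the lower bound, the 3 vertices {0, 1, 2} are pairwise adjacent, and any tree decomposition puts a clique entirely inside one bag — forcing width ≥ 2. Therefore the treewidth is 2.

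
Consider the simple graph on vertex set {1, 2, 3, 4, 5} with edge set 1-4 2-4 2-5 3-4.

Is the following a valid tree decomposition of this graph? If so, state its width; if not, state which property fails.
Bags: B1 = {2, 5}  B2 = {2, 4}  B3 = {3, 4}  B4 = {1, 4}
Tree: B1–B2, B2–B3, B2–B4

Yes; width 1.

Every vertex of G appears in some bag (union = {1, 2, 3, 4, 5}); every edge is covered by a bag; and for each vertex v the set of bags containing v is connected in the bag tree. The decomposition is therefore valid. The largest bag has 2 vertices, so the width is 1.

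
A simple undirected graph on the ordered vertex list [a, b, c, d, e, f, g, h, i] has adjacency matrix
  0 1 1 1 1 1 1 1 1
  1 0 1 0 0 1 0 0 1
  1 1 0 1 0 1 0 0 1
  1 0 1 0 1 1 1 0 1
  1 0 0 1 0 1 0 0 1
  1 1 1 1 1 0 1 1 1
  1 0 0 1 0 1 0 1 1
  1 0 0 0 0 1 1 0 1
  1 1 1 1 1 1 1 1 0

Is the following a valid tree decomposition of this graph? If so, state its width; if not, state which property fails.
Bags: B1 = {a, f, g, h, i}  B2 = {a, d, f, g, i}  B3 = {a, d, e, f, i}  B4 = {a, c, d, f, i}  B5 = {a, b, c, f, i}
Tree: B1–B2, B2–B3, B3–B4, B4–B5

Every vertex of G appears in some bag (union = {a, b, c, d, e, f, g, h, i}); every edge is covered by a bag; and for each vertex v the set of bags containing v is connected in the bag tree. The decomposition is therefore valid. The largest bag has 5 vertices, so the width is 4.

Yes; width 4.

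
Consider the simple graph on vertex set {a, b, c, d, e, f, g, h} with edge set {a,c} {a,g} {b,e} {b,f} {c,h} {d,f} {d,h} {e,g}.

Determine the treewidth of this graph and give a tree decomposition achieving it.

Every bag has size at most 3, so the width is 3 − 1 = 2 and tw(G) ≤ 2. The edges g–e–b–f–d–h–c–a–g form a cycle, so G is not a tree and its treewidth is at least 2. Therefore the treewidth is 2.

Treewidth 2.
One optimal decomposition is:
Bags: B1 = {b, e, g}  B2 = {b, f, g}  B3 = {d, f, g}  B4 = {d, g, h}  B5 = {c, g, h}  B6 = {a, c, g}
Tree: B1–B2, B2–B3, B3–B4, B4–B5, B5–B6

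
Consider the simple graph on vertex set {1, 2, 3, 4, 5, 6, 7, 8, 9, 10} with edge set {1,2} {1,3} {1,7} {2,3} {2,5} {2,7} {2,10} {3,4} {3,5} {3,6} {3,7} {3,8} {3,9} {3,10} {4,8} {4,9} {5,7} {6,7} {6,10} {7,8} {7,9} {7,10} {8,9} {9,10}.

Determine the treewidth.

A width-3 tree decomposition is:
Bags: B1 = {2, 3, 7, 10}  B2 = {1, 2, 3, 7}  B3 = {2, 3, 5, 7}  B4 = {3, 7, 9, 10}  B5 = {3, 7, 8, 9}  B6 = {3, 4, 8, 9}  B7 = {3, 6, 7, 10}
Tree: B1–B2, B1–B3, B1–B4, B4–B5, B5–B6, B4–B7
The largest bag has 4 vertices, giving width 3; this decomposition certifies tw(G) ≤ 3. On the other hand G contains the 4-clique {3, 4, 8, 9}. A clique must lie in a single bag of any decomposition, so no decomposition can have width below 3. Hence tw(G) = 3 exactly.

3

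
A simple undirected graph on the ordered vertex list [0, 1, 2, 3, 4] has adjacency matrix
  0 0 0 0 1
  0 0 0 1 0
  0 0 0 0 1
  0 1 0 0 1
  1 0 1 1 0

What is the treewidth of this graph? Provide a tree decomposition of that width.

Each bag holds 2 vertices, so the decomposition has width 1, which upper-bounds the treewidth. G has an edge, so its treewidth is at least 1. The upper and lower bounds meet at 1, so that is the treewidth.

Treewidth 1.
Bags: B1 = {1, 3}  B2 = {3, 4}  B3 = {0, 4}  B4 = {2, 4}
Tree: B1–B2, B2–B3, B3–B4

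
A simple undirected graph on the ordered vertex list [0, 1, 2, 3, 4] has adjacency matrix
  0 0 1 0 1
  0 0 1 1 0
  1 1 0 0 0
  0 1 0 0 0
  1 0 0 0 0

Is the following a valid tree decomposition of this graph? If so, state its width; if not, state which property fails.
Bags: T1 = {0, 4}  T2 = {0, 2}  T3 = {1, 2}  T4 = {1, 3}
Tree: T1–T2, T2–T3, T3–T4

Every vertex of G appears in some bag (union = {0, 1, 2, 3, 4}); every edge is covered by a bag; and for each vertex v the set of bags containing v is connected in the bag tree. The decomposition is therefore valid. The largest bag has 2 vertices, so the width is 1.

Yes; width 1.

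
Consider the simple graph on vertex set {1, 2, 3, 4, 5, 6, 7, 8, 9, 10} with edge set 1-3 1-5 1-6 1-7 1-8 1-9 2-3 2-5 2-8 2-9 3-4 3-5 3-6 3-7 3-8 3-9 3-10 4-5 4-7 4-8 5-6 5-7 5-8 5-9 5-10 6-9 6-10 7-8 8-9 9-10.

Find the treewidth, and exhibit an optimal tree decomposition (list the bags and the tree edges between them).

Treewidth 4.
One optimal decomposition is:
Bags: B1 = {1, 3, 5, 8, 9}  B2 = {2, 3, 5, 8, 9}  B3 = {1, 3, 5, 6, 9}  B4 = {1, 3, 5, 7, 8}  B5 = {3, 4, 5, 7, 8}  B6 = {3, 5, 6, 9, 10}
Tree: B1–B2, B1–B3, B1–B4, B4–B5, B3–B6

The largest bag has 5 vertices, giving width 4; this decomposition certifies tw(G) ≤ 4. Conversely, {1, 3, 5, 8, 9} is a clique of size 5, and the vertices of any clique must share a bag in every tree decomposition; so some bag has ≥ 5 vertices and tw(G) ≥ 4. Hence tw(G) = 4 exactly.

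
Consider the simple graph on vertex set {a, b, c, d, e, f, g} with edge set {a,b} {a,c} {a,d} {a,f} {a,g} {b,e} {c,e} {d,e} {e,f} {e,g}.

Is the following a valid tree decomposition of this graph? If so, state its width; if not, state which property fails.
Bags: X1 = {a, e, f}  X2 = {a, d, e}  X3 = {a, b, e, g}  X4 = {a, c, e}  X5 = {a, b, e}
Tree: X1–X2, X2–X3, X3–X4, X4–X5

A tree decomposition must satisfy three properties: every vertex lies in some bag; for every edge, both endpoints lie together in some bag; and for every vertex, the bags containing it form a connected subtree. Here bags containing vertex b are not connected in the tree, so the decomposition is invalid.

No — bags containing vertex b are not connected in the tree.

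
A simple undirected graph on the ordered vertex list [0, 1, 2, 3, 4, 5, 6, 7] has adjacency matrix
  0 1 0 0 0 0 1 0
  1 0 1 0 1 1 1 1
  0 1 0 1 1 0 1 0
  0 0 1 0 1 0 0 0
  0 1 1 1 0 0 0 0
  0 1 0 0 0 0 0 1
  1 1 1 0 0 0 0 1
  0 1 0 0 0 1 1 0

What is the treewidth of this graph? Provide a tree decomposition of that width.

Every bag has size at most 3, so the width is 3 − 1 = 2 and tw(G) ≤ 2. Conversely, {1, 2, 4} is a clique of size 3, and the vertices of any clique must share a bag in every tree decomposition; so some bag has ≥ 3 vertices and tw(G) ≥ 2. Therefore the treewidth is 2.

Treewidth 2.
Bags: B1 = {0, 1, 6}  B2 = {1, 2, 6}  B3 = {1, 6, 7}  B4 = {1, 5, 7}  B5 = {1, 2, 4}  B6 = {2, 3, 4}
Tree: B1–B2, B1–B3, B3–B4, B2–B5, B5–B6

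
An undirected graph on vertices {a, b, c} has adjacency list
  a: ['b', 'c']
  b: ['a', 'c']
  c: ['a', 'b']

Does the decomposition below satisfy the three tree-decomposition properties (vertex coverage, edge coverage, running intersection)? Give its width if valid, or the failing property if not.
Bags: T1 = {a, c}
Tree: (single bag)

A tree decomposition must satisfy three properties: every vertex lies in some bag; for every edge, both endpoints lie together in some bag; and for every vertex, the bags containing it form a connected subtree. Here vertex b appears in no bag, so the decomposition is invalid.

No — vertex b appears in no bag.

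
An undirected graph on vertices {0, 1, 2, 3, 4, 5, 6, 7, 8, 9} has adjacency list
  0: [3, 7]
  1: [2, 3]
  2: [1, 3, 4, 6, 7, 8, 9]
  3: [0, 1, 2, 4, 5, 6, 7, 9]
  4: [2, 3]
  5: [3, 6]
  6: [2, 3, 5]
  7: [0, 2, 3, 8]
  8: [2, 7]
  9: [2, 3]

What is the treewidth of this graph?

A width-2 tree decomposition is:
Bags: B1 = {2, 3, 7}  B2 = {2, 3, 4}  B3 = {2, 3, 9}  B4 = {2, 7, 8}  B5 = {2, 3, 6}  B6 = {3, 5, 6}  B7 = {0, 3, 7}  B8 = {1, 2, 3}
Tree: B1–B2, B2–B3, B1–B4, B3–B5, B5–B6, B1–B7, B1–B8
Every bag has size at most 3, so the width is 3 − 1 = 2 and tw(G) ≤ 2. Conversely, {2, 7, 8} is a clique of size 3, and the vertices of any clique must share a bag in every tree decomposition; so some bag has ≥ 3 vertices and tw(G) ≥ 2. Hence tw(G) = 2 exactly.

2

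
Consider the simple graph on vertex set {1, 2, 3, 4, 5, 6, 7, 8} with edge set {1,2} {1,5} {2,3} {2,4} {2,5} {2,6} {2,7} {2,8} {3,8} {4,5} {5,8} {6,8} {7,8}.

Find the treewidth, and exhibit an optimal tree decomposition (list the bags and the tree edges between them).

Treewidth 2.
Bags: B1 = {2, 5, 8}  B2 = {2, 3, 8}  B3 = {2, 4, 5}  B4 = {1, 2, 5}  B5 = {2, 7, 8}  B6 = {2, 6, 8}
Tree: B1–B2, B1–B3, B1–B4, B2–B5, B2–B6

The largest bag has 3 vertices, giving width 2; this decomposition certifies tw(G) ≤ 2. For the lower bound, the 3 vertices {2, 3, 8} are pairwise adjacent, and any tree decomposition puts a clique entirely inside one bag — forcing width ≥ 2. Therefore the treewidth is 2.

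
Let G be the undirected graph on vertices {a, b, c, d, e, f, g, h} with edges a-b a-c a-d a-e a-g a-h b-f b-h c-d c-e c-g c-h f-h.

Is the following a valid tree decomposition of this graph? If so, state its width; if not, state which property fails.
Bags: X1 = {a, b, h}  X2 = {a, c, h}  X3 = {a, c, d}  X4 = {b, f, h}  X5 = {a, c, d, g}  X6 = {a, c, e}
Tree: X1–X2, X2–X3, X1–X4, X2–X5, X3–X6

A tree decomposition must satisfy three properties: every vertex lies in some bag; for every edge, both endpoints lie together in some bag; and for every vertex, the bags containing it form a connected subtree. Here bags containing vertex d are not connected in the tree, so the decomposition is invalid.

No — bags containing vertex d are not connected in the tree.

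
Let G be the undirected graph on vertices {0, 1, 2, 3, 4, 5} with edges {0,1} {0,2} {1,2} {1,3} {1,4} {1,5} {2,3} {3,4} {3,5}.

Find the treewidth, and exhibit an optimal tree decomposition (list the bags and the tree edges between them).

Treewidth 2.
Bags: B1 = {0, 1, 2}  B2 = {1, 2, 3}  B3 = {1, 3, 5}  B4 = {1, 3, 4}
Tree: B1–B2, B2–B3, B3–B4

The largest bag has 3 vertices, giving width 2; this decomposition certifies tw(G) ≤ 2. On the other hand G contains the 3-clique {0, 1, 2}. A clique must lie in a single bag of any decomposition, so no decomposition can have width below 2. Therefore the treewidth is 2.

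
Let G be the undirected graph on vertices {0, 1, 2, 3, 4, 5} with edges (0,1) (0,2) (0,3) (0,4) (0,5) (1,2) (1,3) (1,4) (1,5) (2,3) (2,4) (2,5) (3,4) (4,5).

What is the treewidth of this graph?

4

A width-4 tree decomposition is:
Bags: B1 = {0, 1, 2, 4, 5}  B2 = {0, 1, 2, 3, 4}
Tree: B1–B2
Every bag has size at most 5, so the width is 5 − 1 = 4 and tw(G) ≤ 4. On the other hand G contains the 5-clique {0, 1, 2, 3, 4}. A clique must lie in a single bag of any decomposition, so no decomposition can have width below 4. Hence tw(G) = 4 exactly.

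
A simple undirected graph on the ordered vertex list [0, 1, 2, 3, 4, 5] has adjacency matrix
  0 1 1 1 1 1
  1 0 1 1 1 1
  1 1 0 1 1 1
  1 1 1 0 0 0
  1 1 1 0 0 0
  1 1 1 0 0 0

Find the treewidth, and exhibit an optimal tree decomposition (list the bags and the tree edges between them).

Every bag has size at most 4, so the width is 4 − 1 = 3 and tw(G) ≤ 3. Conversely, {0, 1, 2, 3} is a clique of size 4, and the vertices of any clique must share a bag in every tree decomposition; so some bag has ≥ 4 vertices and tw(G) ≥ 3. Combining the bounds, tw(G) = 3.

Treewidth 3.
One such decomposition:
Bags: B1 = {0, 1, 2, 5}  B2 = {0, 1, 2, 4}  B3 = {0, 1, 2, 3}
Tree: B1–B2, B1–B3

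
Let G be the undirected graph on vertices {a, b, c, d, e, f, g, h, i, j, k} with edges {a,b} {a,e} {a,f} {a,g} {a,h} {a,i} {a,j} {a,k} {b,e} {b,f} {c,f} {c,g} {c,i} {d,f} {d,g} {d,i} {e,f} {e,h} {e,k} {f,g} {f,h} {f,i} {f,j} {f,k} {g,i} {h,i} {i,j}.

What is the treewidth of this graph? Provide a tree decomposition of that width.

Treewidth 3.
One optimal decomposition is:
Bags: B1 = {d, f, g, i}  B2 = {a, f, g, i}  B3 = {a, f, i, j}  B4 = {a, f, h, i}  B5 = {a, e, f, h}  B6 = {a, b, e, f}  B7 = {c, f, g, i}  B8 = {a, e, f, k}
Tree: B1–B2, B2–B3, B2–B4, B4–B5, B5–B6, B1–B7, B6–B8

The largest bag has 4 vertices, giving width 3; this decomposition certifies tw(G) ≤ 3. Conversely, {d, f, g, i} is a clique of size 4, and the vertices of any clique must share a bag in every tree decomposition; so some bag has ≥ 4 vertices and tw(G) ≥ 3. Hence tw(G) = 3 exactly.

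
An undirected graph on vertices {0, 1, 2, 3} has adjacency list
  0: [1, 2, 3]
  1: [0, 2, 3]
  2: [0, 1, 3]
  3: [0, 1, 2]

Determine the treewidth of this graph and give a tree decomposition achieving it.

A single bag containing all 4 vertices is trivially a valid decomposition of width 3. For the lower bound, the 4 vertices {0, 1, 2, 3} are pairwise adjacent, and any tree decomposition puts a clique entirely inside one bag — forcing width ≥ 3. Combining the bounds, tw(G) = 3.

Treewidth 3.
One optimal decomposition is:
Bags: B1 = {0, 1, 2, 3}
Tree: (single bag)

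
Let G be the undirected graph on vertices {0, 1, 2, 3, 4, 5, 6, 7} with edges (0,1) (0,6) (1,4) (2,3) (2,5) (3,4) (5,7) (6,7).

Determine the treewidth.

2

A width-2 tree decomposition is:
Bags: B1 = {2, 3, 4}  B2 = {1, 2, 4}  B3 = {0, 1, 2}  B4 = {0, 2, 6}  B5 = {2, 6, 7}  B6 = {2, 5, 7}
Tree: B1–B2, B2–B3, B3–B4, B4–B5, B5–B6
Each bag holds 3 vertices, so the decomposition has width 2, which upper-bounds the treewidth. For the lower bound, G contains the cycle 2–3–4–1–0–6–7–5–2, so G is not a forest; only forests have treewidth ≤ 1, hence tw(G) ≥ 2. Hence tw(G) = 2 exactly.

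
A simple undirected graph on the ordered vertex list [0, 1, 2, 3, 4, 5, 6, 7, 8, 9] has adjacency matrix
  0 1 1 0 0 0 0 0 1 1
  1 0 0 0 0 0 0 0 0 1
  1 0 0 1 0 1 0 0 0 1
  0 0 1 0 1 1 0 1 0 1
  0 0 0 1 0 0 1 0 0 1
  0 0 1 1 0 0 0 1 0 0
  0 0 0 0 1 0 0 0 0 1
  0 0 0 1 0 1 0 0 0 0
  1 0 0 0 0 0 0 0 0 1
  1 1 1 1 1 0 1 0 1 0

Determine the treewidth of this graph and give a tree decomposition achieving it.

Each bag holds 3 vertices, so the decomposition has width 2, which upper-bounds the treewidth. Conversely, {0, 8, 9} is a clique of size 3, and the vertices of any clique must share a bag in every tree decomposition; so some bag has ≥ 3 vertices and tw(G) ≥ 2. Combining the bounds, tw(G) = 2.

Treewidth 2.
One such decomposition:
Bags: B1 = {2, 3, 9}  B2 = {0, 2, 9}  B3 = {3, 4, 9}  B4 = {0, 1, 9}  B5 = {4, 6, 9}  B6 = {0, 8, 9}  B7 = {2, 3, 5}  B8 = {3, 5, 7}
Tree: B1–B2, B1–B3, B2–B4, B3–B5, B2–B6, B1–B7, B7–B8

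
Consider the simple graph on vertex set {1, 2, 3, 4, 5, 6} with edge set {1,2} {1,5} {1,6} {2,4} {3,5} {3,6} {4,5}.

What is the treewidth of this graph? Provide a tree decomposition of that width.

Treewidth 2.
One optimal decomposition is:
Bags: B1 = {2, 4, 5}  B2 = {1, 2, 5}  B3 = {1, 3, 5}  B4 = {1, 3, 6}
Tree: B1–B2, B2–B3, B3–B4

Every bag has size at most 3, so the width is 3 − 1 = 2 and tw(G) ≤ 2. The edges 4–2–1–5–4 form a cycle, so G is not a tree and its treewidth is at least 2. The upper and lower bounds meet at 2, so that is the treewidth.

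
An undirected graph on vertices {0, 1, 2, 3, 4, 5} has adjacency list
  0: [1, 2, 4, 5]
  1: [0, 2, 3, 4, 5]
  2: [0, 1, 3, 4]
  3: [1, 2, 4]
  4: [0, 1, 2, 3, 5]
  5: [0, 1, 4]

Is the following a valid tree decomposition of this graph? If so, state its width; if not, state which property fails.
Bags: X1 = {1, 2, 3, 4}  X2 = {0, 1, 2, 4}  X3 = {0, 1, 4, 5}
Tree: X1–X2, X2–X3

Checking the three conditions: (i) the bags cover all of {0, 1, 2, 3, 4, 5}; (ii) for each edge, some bag contains both endpoints; (iii) the bags containing any fixed vertex form a subtree. All hold, so the decomposition is valid with width 4 − 1 = 3.

Yes; width 3.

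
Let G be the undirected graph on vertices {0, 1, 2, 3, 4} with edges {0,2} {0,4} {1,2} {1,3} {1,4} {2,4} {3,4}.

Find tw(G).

2

A width-2 tree decomposition is:
Bags: B1 = {1, 2, 4}  B2 = {1, 3, 4}  B3 = {0, 2, 4}
Tree: B1–B2, B1–B3
Every bag has size at most 3, so the width is 3 − 1 = 2 and tw(G) ≤ 2. Conversely, {0, 2, 4} is a clique of size 3, and the vertices of any clique must share a bag in every tree decomposition; so some bag has ≥ 3 vertices and tw(G) ≥ 2. The upper and lower bounds meet at 2, so that is the treewidth.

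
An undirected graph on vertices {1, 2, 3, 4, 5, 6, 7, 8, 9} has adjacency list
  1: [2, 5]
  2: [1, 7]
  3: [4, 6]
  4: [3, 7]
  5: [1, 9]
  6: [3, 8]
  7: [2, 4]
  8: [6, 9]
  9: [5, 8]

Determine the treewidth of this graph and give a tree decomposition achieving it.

Each bag holds 3 vertices, so the decomposition has width 2, which upper-bounds the treewidth. Since 4–3–6–8–9–5–1–2–7–4 is a cycle in G, G is not acyclic. Forests are exactly the graphs of treewidth ≤ 1, so tw(G) ≥ 2. Combining the bounds, tw(G) = 2.

Treewidth 2.
Bags: B1 = {3, 4, 6}  B2 = {4, 6, 8}  B3 = {4, 8, 9}  B4 = {4, 5, 9}  B5 = {1, 4, 5}  B6 = {1, 2, 4}  B7 = {2, 4, 7}
Tree: B1–B2, B2–B3, B3–B4, B4–B5, B5–B6, B6–B7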